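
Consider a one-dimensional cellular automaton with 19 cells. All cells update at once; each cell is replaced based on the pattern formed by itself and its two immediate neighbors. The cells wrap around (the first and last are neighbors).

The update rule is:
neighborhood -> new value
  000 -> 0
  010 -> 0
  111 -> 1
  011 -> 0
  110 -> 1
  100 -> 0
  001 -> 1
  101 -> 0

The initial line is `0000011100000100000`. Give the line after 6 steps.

0001000100000000001

0000101100001000000
0001000100010000000
0010001000100000000
0100010001000000000
1000100010000000000
0001000100000000001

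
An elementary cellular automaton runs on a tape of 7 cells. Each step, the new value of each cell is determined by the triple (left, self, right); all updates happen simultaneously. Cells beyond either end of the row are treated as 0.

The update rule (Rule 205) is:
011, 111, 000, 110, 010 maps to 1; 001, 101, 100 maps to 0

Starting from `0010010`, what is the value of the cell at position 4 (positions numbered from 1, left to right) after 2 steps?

0

1010010
1010010
position 4 holds 0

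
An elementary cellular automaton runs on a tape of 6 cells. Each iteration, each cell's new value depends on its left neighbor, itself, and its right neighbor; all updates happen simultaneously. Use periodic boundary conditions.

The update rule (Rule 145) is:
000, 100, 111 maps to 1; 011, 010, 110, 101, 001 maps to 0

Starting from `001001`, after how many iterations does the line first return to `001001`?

iteration 1: 100100
iteration 2: 010010
iteration 3: 001001

3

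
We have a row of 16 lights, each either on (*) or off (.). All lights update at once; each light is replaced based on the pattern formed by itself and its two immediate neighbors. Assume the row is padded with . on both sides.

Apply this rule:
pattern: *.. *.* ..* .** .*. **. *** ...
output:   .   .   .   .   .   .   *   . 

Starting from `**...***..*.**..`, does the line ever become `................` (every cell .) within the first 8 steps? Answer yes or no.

yes

......*.........
................
all cells are . at step 2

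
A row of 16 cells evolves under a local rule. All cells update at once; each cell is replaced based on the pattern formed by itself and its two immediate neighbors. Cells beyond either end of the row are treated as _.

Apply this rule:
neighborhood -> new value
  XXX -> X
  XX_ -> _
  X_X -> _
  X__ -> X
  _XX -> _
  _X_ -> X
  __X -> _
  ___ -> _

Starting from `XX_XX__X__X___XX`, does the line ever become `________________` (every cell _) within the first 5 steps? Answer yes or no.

_____X_XX_XX____
_____X______X___
_____XX_____XX__
_______X______X_
_______XX_____XX
step 5 is _______XX_____XX, still not uniform _

no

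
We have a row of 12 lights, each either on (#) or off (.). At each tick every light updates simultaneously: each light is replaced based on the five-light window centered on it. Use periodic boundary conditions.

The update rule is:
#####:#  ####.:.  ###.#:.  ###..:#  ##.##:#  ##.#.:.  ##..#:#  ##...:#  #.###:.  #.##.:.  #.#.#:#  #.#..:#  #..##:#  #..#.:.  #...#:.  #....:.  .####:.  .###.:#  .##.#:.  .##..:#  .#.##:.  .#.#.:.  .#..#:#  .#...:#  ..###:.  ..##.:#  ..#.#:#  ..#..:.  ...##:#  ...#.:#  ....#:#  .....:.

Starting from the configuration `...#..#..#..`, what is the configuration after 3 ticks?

.##.#..#..#.
##..##..#..#
#######..##.

#######..##.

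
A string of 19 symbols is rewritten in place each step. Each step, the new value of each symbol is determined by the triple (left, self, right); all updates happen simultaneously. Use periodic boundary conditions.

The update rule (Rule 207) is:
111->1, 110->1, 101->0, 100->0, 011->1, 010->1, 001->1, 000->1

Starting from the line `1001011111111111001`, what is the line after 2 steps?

1011011111111111011
1011011111111111011

1011011111111111011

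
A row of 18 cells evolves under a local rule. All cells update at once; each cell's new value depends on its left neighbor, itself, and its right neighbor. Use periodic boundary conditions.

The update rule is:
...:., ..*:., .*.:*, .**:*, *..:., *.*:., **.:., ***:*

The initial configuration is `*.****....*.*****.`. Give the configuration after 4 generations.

*.*.......*.*.....

generation 1: *.***.....*.****..
generation 2: *.**......*.***...
generation 3: *.*.......*.**....
generation 4: *.*.......*.*.....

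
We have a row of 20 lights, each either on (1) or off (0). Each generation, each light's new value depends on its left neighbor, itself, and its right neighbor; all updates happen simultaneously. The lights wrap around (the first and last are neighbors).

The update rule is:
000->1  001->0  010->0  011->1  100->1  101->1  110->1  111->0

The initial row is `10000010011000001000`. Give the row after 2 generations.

01001100110000110111

01111001011111100110
01001100110000110111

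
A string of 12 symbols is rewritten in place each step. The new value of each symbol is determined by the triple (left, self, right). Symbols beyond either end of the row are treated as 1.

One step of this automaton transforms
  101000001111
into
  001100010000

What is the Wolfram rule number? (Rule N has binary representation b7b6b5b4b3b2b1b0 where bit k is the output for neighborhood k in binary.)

22

position 9: 111 → 0  (bit 7 = 0)
position 0: 110 → 0  (bit 6 = 0)
position 1: 101 → 0  (bit 5 = 0)
position 3: 100 → 1  (bit 4 = 1)
position 8: 011 → 0  (bit 3 = 0)
position 2: 010 → 1  (bit 2 = 1)
position 7: 001 → 1  (bit 1 = 1)
position 4: 000 → 0  (bit 0 = 0)
bits b7..b0 = 00010110 = 22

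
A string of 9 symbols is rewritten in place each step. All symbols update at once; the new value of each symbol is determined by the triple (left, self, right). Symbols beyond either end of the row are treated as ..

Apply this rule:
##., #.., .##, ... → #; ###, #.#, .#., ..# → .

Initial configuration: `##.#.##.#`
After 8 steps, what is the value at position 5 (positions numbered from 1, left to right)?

##...##..
####.####
#..#.#..#
.#....#..
..###..##
#.#.##.##
....##.##
###.##.##
position 5 holds #

#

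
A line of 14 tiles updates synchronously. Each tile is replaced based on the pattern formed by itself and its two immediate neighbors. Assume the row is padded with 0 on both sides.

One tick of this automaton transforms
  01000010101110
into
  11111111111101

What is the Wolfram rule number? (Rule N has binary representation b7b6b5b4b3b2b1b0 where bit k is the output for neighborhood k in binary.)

191

position 11: 111 → 1  (bit 7 = 1)
position 12: 110 → 0  (bit 6 = 0)
position 7: 101 → 1  (bit 5 = 1)
position 2: 100 → 1  (bit 4 = 1)
position 10: 011 → 1  (bit 3 = 1)
position 1: 010 → 1  (bit 2 = 1)
position 0: 001 → 1  (bit 1 = 1)
position 3: 000 → 1  (bit 0 = 1)
bits b7..b0 = 10111111 = 191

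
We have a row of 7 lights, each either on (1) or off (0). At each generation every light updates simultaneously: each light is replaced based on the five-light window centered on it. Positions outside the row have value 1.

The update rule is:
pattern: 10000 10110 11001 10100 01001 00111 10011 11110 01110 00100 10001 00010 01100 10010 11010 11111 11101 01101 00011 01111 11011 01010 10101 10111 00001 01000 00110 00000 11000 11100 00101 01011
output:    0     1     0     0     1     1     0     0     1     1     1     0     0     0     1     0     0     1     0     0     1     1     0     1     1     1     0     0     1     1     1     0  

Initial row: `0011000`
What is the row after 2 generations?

1010011

0000110
1010011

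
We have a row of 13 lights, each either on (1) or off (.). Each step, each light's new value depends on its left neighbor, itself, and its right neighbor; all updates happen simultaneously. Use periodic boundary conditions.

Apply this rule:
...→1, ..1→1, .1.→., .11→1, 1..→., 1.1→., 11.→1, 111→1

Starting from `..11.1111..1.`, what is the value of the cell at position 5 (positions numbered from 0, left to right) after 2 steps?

step 1: 1111.1111.1..
step 2: 1111.1111...1
position 5 holds 1

1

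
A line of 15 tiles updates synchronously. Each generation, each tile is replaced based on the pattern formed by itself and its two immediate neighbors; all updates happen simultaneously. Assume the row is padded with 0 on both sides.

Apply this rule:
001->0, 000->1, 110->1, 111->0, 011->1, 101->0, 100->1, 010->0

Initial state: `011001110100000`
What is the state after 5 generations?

101000100101001

011101010011111
010100001010001
000011100001100
111010111101111
101000100101001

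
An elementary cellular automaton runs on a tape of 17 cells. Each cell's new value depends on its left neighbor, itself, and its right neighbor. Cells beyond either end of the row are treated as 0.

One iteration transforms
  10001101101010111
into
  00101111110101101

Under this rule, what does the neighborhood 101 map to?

1

At position 6 the neighborhood is 101; the next row has 1 there.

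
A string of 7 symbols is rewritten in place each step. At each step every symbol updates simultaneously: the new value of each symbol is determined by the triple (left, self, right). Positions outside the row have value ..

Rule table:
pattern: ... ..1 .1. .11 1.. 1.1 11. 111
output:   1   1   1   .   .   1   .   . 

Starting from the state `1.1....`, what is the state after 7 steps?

11111..

step 1: 111.111
step 2: ...1...
step 3: 1111.11
step 4: ....1..
step 5: 11111.1
step 6: .....11
step 7: 11111..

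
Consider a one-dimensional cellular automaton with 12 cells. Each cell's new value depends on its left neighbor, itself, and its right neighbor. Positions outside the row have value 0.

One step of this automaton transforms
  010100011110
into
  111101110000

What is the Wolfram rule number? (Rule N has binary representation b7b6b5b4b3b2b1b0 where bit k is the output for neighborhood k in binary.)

47

position 8: 111 → 0  (bit 7 = 0)
position 10: 110 → 0  (bit 6 = 0)
position 2: 101 → 1  (bit 5 = 1)
position 4: 100 → 0  (bit 4 = 0)
position 7: 011 → 1  (bit 3 = 1)
position 1: 010 → 1  (bit 2 = 1)
position 0: 001 → 1  (bit 1 = 1)
position 5: 000 → 1  (bit 0 = 1)
bits b7..b0 = 00101111 = 47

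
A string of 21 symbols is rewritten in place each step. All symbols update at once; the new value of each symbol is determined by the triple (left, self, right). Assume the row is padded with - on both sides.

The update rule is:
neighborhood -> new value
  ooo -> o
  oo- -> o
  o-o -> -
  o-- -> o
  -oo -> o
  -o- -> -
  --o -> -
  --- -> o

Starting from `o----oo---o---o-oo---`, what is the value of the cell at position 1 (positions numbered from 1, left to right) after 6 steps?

-ooo-oooo--oo---ooooo
-ooo-ooooo-oooo-ooooo
-ooo-ooooo-oooo-ooooo  (fixed point — unchanged through step 6)
position 1 holds -

-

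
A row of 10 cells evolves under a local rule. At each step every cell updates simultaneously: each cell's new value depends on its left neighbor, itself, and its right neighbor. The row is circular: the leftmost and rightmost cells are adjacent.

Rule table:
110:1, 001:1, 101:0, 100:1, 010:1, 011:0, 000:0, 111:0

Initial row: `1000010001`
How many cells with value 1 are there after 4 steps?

4

1100111010
0111001010
1001111011
1110001000
count of 1: 4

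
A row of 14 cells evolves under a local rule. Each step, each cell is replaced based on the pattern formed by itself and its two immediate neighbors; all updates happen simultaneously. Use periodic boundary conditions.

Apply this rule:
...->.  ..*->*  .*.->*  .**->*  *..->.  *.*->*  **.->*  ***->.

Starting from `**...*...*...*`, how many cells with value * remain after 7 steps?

9

.*..**..**..**
**.***.***.***
.***.***.***..
**.***.***.*..
****.***.***.*
...***.***.***
..**.***.***.*
count of *: 9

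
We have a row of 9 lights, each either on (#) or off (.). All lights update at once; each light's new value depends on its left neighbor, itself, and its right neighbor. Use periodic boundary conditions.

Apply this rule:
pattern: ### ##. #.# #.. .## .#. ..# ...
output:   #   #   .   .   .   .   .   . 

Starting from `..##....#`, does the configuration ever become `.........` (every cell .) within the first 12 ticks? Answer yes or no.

yes

tick 1: ...#.....
tick 2: .........
all cells are . at tick 2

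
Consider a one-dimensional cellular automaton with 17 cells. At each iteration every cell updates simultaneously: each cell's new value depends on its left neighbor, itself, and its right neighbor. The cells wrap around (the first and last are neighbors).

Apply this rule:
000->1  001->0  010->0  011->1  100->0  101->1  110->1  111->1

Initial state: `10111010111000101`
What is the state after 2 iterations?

11111101111010011
11111111111100011

11111111111100011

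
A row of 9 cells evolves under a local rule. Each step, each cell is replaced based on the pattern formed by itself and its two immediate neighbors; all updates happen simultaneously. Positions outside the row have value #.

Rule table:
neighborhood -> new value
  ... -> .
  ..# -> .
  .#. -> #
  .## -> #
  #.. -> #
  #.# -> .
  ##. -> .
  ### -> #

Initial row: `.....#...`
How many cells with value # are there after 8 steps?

4

#....##..
.#...#.#.
.##..#.#.
.#.#.#.#.
.#.#.#.#.  (fixed point — unchanged through step 8)
count of #: 4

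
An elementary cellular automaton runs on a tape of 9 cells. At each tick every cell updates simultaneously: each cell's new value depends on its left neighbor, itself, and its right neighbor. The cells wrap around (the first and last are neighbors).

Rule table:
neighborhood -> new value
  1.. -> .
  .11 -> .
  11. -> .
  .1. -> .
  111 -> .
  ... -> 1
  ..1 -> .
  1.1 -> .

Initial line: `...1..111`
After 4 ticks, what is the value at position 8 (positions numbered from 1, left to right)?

1

.1.......
...111111
.1.......  (repeats tick 1; period 2)
tick 4: ...111111
position 8 holds 1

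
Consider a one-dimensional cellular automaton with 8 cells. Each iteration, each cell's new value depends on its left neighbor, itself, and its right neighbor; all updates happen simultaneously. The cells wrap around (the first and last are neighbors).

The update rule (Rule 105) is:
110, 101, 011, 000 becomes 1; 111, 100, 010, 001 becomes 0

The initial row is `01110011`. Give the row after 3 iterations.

01101000

11010011
01100010
01101000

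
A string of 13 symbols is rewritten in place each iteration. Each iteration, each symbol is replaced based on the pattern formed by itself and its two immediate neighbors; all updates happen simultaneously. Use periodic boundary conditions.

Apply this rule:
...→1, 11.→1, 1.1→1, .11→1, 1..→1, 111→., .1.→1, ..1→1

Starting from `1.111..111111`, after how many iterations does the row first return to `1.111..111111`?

111.1111.....
1.111..111111

2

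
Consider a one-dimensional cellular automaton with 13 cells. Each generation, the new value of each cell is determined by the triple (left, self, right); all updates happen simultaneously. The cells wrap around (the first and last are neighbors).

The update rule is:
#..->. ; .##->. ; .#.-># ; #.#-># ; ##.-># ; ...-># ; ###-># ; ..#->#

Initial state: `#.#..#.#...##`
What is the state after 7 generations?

generation 1: ###.####.##.#
generation 2: ####.####.##.
generation 3: .####.####.##
generation 4: #.####.####.#
generation 5: ##.####.####.
generation 6: .##.####.####
generation 7: #.##.####.###

#.##.####.###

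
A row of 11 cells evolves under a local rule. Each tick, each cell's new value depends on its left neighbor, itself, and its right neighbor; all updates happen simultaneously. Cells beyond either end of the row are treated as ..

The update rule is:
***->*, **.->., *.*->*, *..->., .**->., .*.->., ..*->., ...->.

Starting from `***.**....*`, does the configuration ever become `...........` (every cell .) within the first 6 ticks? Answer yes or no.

yes

.*.*.......
..*........
...........
all cells are . at tick 3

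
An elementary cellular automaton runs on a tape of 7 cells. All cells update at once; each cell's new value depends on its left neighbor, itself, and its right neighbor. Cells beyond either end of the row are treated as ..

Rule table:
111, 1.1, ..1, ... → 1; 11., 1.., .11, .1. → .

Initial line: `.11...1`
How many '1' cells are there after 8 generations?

3

1...11.
..11...
11...11
...11..
111...1
.1..11.
1..1...
..1..11
count of 1: 3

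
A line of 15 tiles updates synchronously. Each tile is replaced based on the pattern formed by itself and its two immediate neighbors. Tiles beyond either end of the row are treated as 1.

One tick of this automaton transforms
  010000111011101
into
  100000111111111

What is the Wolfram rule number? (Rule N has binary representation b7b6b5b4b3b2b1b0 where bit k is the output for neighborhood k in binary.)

232

position 7: 111 → 1  (bit 7 = 1)
position 8: 110 → 1  (bit 6 = 1)
position 0: 101 → 1  (bit 5 = 1)
position 2: 100 → 0  (bit 4 = 0)
position 6: 011 → 1  (bit 3 = 1)
position 1: 010 → 0  (bit 2 = 0)
position 5: 001 → 0  (bit 1 = 0)
position 3: 000 → 0  (bit 0 = 0)
bits b7..b0 = 11101000 = 232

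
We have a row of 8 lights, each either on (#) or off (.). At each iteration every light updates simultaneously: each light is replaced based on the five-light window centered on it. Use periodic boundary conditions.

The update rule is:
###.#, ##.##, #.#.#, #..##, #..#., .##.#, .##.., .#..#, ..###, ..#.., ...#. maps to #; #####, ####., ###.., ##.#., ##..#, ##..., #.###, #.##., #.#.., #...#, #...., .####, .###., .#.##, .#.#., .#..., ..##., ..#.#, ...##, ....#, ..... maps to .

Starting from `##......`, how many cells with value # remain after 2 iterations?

.#......
##......
count of #: 2

2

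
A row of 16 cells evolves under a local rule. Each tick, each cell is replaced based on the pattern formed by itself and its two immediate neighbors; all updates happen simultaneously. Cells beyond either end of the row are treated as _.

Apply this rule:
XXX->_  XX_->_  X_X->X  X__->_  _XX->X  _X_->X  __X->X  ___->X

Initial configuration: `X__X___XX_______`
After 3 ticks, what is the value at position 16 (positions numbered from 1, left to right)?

X

X_XX_XXX__XXXXXX
XXX_XX___XX_____
X__XX__XXX__XXXX
position 16 holds X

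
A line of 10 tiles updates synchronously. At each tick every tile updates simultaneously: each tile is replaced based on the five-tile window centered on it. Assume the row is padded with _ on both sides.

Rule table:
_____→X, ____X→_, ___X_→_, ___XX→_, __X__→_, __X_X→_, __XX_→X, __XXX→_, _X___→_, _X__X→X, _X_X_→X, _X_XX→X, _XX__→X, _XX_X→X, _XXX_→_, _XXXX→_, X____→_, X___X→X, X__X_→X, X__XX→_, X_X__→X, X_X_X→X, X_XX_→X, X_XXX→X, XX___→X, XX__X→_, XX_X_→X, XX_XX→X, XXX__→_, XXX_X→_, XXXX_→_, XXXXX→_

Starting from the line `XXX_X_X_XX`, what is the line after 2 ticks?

X_________

___XXXXXXX
X_________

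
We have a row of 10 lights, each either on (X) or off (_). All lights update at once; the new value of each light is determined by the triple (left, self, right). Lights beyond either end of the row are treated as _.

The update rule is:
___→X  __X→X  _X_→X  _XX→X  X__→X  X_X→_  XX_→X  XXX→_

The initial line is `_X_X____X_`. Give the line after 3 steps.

XX_XXXXXXX

XX_XXXXXXX
XX_X_____X
XX_XXXXXXX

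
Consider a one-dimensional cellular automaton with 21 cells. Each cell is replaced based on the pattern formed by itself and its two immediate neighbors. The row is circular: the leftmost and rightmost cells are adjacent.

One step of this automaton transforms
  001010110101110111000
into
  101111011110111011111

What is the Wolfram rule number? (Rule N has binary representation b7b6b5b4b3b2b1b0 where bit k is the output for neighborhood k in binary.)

245

position 12: 111 → 1  (bit 7 = 1)
position 7: 110 → 1  (bit 6 = 1)
position 3: 101 → 1  (bit 5 = 1)
position 18: 100 → 1  (bit 4 = 1)
position 6: 011 → 0  (bit 3 = 0)
position 2: 010 → 1  (bit 2 = 1)
position 1: 001 → 0  (bit 1 = 0)
position 0: 000 → 1  (bit 0 = 1)
bits b7..b0 = 11110101 = 245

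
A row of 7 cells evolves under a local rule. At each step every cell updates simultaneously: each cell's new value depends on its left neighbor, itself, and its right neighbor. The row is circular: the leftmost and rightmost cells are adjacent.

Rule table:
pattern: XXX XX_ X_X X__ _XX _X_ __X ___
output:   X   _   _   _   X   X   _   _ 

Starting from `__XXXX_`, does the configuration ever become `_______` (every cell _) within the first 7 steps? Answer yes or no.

no

step 1: __XXX__
step 2: __XX___
step 3: __X____
step 4: __X____  (fixed point — unchanged through step 7)
step 7 is __X____, still not uniform _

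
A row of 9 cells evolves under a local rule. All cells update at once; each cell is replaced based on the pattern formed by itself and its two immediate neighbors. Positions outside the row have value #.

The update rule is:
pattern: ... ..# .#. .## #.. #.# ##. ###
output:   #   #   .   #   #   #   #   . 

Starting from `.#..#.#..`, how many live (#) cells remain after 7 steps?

5

step 1: #.##.#.##
step 2: #####.##.
step 3: ....#####
step 4: #####....
step 5: ....#####  (repeats step 3; period 2)
step 7: ....#####
count of #: 5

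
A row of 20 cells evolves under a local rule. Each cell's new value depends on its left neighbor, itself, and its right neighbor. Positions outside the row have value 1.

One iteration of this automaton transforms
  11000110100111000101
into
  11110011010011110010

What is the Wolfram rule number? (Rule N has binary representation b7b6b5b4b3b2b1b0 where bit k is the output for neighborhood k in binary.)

241

position 0: 111 → 1  (bit 7 = 1)
position 1: 110 → 1  (bit 6 = 1)
position 7: 101 → 1  (bit 5 = 1)
position 2: 100 → 1  (bit 4 = 1)
position 5: 011 → 0  (bit 3 = 0)
position 8: 010 → 0  (bit 2 = 0)
position 4: 001 → 0  (bit 1 = 0)
position 3: 000 → 1  (bit 0 = 1)
bits b7..b0 = 11110001 = 241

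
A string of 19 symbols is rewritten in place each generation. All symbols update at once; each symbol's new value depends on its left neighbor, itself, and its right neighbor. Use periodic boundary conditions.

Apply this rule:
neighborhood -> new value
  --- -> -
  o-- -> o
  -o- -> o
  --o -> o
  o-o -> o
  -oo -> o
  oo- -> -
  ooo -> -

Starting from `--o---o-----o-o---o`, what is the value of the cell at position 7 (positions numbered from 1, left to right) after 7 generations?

o

generation 1: oooo-ooo---ooooo-oo
generation 2: ----oo--o-oo----oo-
generation 3: ---oo-ooooo-o--oo-o
generation 4: o-oo-oo----ooooo-oo
generation 5: -oo-oo-o--oo----oo-
generation 6: oo-oo-ooooo-o--oo-o
generation 7: --oo-oo----ooooo-oo
position 7 holds o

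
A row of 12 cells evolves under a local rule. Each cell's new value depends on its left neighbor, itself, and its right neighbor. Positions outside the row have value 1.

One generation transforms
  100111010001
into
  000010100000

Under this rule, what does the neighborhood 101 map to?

At position 6 the neighborhood is 101; the next row has 1 there.

1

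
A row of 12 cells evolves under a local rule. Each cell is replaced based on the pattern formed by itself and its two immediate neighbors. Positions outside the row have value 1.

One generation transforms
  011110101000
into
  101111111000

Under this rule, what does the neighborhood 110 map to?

At position 4 the neighborhood is 110; the next row has 1 there.

1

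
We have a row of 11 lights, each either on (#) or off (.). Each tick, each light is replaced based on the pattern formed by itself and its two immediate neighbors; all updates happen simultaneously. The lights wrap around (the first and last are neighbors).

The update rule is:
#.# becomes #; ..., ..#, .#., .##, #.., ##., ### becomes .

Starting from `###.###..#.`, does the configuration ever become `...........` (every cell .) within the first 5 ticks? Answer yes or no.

yes

tick 1: ...#......#
tick 2: ...........
all cells are . at tick 2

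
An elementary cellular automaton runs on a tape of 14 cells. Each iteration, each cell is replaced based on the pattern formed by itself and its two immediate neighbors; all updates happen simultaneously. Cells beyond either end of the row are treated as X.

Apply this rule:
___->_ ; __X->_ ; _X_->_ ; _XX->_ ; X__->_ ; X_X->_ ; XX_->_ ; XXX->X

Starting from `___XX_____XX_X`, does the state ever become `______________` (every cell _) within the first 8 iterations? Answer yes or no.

yes

______________
all cells are _ at iteration 1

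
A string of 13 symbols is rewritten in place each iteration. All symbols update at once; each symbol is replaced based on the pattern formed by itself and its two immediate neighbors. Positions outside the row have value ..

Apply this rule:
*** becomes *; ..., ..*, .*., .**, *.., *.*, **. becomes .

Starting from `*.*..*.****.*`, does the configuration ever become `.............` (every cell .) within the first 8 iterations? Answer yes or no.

........**...
.............
all cells are . at iteration 2

yes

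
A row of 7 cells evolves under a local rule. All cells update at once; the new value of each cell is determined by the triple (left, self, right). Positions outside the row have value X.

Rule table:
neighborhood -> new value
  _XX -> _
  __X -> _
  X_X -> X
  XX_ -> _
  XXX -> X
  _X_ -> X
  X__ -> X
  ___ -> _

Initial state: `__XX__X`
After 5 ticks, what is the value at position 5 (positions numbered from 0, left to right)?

_

X___X__
_X__XX_
XXX___X
XX_X___
X_XXX__
position 5 holds _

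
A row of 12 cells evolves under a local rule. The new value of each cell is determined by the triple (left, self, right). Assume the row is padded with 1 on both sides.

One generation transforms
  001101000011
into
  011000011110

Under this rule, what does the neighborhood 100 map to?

At position 0 the neighborhood is 100; the next row has 0 there.

0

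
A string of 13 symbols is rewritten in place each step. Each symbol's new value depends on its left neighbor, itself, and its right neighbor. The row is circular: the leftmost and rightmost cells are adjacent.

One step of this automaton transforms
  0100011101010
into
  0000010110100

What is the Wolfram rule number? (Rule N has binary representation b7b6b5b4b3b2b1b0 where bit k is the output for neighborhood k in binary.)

position 6: 111 → 0  (bit 7 = 0)
position 7: 110 → 1  (bit 6 = 1)
position 8: 101 → 1  (bit 5 = 1)
position 2: 100 → 0  (bit 4 = 0)
position 5: 011 → 1  (bit 3 = 1)
position 1: 010 → 0  (bit 2 = 0)
position 0: 001 → 0  (bit 1 = 0)
position 3: 000 → 0  (bit 0 = 0)
bits b7..b0 = 01101000 = 104

104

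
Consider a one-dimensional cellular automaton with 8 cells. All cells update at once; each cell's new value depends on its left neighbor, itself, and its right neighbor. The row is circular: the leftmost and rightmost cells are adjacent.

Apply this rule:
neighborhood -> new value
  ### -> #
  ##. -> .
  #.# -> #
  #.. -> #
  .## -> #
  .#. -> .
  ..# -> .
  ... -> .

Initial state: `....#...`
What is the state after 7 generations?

.....#..
......#.
.......#
#.......
.#......
..#.....
...#....

...#....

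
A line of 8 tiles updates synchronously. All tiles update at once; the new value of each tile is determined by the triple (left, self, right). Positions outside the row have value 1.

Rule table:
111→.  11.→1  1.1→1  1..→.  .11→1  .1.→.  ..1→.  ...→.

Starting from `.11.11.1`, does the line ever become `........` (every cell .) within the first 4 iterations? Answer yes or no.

yes

11111111
........
all cells are . at iteration 2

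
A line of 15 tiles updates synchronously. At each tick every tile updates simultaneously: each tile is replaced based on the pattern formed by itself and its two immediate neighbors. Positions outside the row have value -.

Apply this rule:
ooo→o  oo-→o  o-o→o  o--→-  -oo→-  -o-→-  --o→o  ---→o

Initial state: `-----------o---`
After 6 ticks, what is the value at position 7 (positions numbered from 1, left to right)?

ooooooooooo--oo
-oooooooooo-o-o
o-oooooooooo-o-
-o-oooooooooo--
o-o-ooooooooo-o
-o-o-ooooooooo-
position 7 holds o

o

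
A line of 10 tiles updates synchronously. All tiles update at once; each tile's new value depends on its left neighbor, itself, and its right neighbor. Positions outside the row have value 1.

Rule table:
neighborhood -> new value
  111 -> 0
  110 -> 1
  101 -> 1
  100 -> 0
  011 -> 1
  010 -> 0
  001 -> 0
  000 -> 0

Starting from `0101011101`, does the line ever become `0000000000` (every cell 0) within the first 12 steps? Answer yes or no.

yes

1010110111
1101111100
0111000100
1101000000
0110000000
1110000000
0010000000
0000000000
all cells are 0 at step 8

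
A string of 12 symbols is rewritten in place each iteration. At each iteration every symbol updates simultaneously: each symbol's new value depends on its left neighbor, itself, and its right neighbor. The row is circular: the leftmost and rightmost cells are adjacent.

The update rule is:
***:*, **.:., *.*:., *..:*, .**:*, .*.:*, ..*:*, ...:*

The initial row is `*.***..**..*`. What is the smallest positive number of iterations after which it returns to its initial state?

12

..**.***.***
***..**..**.
**.***.***..
*..**..**.**
.***.***..**
.**..**.***.
**.***..**.*
*..**.***..*
.***..**.***
.**.***..**.
**..**.***.*
*.***..**..*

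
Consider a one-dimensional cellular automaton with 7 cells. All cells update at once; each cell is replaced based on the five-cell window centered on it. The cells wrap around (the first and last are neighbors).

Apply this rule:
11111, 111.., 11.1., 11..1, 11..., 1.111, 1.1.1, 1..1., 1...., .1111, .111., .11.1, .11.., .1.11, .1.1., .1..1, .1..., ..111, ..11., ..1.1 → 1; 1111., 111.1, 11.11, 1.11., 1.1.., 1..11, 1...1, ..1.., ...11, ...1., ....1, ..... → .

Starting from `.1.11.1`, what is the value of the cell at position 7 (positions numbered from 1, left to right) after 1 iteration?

iteration 1: 111.111
position 7 holds 1

1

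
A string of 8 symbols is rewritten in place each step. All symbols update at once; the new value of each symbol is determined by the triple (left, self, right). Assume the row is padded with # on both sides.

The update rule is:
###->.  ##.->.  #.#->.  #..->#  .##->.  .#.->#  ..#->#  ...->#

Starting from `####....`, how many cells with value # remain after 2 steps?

....####
####....
count of #: 4

4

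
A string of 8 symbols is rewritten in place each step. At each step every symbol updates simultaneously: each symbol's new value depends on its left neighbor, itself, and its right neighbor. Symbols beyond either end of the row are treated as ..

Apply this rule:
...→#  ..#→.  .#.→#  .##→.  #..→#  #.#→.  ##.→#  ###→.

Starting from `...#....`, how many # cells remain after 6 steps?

3

##.#####
.#.....#
.#####.#
.....#.#
####.#.#
...#.#.#
count of #: 3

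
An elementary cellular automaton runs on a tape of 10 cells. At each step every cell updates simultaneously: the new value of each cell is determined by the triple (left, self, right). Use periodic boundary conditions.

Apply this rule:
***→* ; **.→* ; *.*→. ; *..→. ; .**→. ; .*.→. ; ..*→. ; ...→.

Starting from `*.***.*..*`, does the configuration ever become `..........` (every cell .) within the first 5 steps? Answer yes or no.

yes

*..**.....
....*.....
..........
all cells are . at step 3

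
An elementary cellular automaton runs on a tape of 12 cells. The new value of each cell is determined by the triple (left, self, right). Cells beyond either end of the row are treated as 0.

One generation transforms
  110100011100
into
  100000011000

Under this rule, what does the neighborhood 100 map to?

0

At position 4 the neighborhood is 100; the next row has 0 there.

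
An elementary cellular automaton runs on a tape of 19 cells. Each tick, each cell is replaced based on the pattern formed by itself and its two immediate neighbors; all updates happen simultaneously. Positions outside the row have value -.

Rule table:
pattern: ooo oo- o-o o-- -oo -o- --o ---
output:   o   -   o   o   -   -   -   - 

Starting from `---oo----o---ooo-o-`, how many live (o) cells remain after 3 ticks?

-----o----o---o-o-o
------o----o---o-o-
-------o----o---o-o
count of o: 4

4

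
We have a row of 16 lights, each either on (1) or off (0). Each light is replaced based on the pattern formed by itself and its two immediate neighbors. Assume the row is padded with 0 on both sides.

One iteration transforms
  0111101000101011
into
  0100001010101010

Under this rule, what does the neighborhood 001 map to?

At position 0 the neighborhood is 001; the next row has 0 there.

0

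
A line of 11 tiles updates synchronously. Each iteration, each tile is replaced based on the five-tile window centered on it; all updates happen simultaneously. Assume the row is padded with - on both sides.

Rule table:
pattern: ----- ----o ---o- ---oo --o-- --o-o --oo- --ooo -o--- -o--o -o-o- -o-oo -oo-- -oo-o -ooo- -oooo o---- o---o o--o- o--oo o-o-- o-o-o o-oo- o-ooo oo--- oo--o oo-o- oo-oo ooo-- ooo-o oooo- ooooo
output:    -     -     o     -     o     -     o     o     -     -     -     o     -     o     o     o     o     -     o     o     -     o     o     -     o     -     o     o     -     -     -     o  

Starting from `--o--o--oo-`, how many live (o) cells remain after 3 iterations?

8

-oo-oo-oo-o
-ooooooooo-
-ooooooo--o
count of o: 8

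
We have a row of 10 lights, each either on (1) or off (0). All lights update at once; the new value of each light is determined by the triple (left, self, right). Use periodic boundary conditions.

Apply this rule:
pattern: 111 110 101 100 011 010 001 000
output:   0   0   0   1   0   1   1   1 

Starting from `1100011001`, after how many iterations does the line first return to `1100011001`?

0011100110
1100011001

2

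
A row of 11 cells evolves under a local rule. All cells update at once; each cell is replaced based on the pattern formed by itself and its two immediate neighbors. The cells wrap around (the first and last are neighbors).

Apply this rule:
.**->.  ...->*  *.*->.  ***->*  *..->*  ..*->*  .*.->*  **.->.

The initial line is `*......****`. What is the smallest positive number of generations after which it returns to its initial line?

.******.***
..****...*.
**.**.*****
*......****

4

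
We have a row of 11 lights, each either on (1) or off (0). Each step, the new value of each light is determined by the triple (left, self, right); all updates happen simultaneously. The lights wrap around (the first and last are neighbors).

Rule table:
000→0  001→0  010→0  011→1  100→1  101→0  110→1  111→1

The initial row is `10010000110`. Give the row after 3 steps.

01001000110
00100100111
10010010111

10010010111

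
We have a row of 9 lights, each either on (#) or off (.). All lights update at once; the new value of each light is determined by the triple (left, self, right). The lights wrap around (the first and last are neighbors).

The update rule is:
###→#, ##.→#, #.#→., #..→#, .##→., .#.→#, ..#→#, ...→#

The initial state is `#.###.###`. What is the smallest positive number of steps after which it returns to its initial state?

18

#..##..##
###.###.#
###..##..
.####.###
..###..##
##.####.#
##..###..
.###.####
..##..###
##.###.##
##..##..#
####.###.
.###..##.
#.####.##
#..###..#
###.####.
.##..###.
#.###.###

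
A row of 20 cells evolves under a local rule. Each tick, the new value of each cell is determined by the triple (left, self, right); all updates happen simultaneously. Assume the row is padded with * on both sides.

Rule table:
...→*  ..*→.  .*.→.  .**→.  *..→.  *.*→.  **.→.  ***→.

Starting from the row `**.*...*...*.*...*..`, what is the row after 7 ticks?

.....*...*.....*....
.***...*...***...**.
.....*...*.....*....  (repeats tick 1; period 2)
tick 7: .....*...*.....*....

.....*...*.....*....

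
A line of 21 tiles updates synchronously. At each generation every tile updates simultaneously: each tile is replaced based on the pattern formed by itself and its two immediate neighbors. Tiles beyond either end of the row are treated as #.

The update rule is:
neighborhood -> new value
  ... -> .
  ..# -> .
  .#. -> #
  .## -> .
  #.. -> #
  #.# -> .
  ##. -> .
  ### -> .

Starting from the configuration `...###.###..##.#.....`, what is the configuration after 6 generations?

.#...#........##...#.

generation 1: #.........#....##....
generation 2: .#........##.....#...
generation 3: .##.........#....##..
generation 4: ...#........##.....#.
generation 5: #..##.........#....#.
generation 6: .#...#........##...#.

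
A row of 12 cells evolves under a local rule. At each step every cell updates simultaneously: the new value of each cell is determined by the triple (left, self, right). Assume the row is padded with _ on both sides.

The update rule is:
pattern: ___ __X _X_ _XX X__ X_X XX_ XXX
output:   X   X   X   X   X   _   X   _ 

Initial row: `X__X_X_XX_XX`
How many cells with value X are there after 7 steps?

9

XXXX_X_XX_XX
X__X_X_XX_XX  (repeats step 0; period 2)
step 7: XXXX_X_XX_XX
count of X: 9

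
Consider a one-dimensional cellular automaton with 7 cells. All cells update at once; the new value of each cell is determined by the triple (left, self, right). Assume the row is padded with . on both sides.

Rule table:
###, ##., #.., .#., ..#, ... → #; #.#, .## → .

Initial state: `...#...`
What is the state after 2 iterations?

#######
.######

.######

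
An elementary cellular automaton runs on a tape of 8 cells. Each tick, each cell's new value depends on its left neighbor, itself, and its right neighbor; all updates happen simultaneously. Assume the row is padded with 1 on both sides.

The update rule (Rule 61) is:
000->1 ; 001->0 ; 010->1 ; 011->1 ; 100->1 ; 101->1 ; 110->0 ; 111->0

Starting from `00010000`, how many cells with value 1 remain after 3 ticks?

tick 1: 11011110
tick 2: 00110001
tick 3: 10101101
count of 1: 5

5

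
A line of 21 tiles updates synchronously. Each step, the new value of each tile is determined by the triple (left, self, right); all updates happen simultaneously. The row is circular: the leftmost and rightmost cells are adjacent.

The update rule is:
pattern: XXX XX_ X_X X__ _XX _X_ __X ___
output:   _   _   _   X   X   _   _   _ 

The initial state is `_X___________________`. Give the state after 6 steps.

_______X_____________

__X__________________
___X_________________
____X________________
_____X_______________
______X______________
_______X_____________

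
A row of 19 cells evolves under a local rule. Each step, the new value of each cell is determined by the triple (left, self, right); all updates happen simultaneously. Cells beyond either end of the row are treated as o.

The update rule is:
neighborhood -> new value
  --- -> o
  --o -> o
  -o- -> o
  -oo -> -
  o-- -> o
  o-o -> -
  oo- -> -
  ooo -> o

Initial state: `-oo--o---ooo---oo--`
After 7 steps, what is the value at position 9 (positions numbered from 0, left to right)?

o

step 1: ---oooooo-o-ooo--oo
step 2: ooo-oooo--o--o-oo-o
step 3: oo---oo-oooooo-----
step 4: o-ooo----oooo-ooooo
step 5: ---o-oooo-oo---oooo
step 6: oooo--oo----ooo-ooo
step 7: ooo-oo--oooo-o---oo
position 9 holds o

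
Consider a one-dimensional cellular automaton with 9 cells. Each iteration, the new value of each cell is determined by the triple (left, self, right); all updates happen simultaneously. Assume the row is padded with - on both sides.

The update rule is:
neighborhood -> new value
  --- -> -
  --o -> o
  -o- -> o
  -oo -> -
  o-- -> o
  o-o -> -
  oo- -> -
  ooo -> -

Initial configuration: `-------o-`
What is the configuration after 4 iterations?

------ooo
-----o---
----ooo--
---o---o-

---o---o-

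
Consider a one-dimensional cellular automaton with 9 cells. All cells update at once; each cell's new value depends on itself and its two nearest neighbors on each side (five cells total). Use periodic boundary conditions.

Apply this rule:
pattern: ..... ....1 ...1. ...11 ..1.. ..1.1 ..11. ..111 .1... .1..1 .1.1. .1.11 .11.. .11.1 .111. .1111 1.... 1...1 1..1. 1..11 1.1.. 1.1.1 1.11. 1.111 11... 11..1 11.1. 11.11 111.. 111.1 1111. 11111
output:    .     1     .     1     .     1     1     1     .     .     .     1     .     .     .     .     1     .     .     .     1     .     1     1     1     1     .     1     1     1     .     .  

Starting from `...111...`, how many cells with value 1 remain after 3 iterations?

5

.111.111.
.1.111.11
..11.111.
count of 1: 5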